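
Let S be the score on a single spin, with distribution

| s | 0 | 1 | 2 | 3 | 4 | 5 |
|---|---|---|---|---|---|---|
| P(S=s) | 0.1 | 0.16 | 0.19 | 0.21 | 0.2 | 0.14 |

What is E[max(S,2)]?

E[max(S,2)] = Σ max(s,2)·P(S=s)
 = 2·0.1 + 2·0.16 + 2·0.19 + 3·0.21 + 4·0.2 + 5·0.14
 = 0.2 + 0.32 + 0.38 + 0.63 + 0.8 + 0.7
 = 3.03

3.03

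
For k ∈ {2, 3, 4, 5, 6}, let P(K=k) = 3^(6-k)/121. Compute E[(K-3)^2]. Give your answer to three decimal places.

E[(K-3)^2] = Σ (k-3)^2·P(K=k)
 = 1·81/121 + 0·27/121 + 1·9/121 + 4·3/121 + 9·1/121
 = 81/121 + 0 + 9/121 + 12/121 + 9/121
 = 111/121

0.917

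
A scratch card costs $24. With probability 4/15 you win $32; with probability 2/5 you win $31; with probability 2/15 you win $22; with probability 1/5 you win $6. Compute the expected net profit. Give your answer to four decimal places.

E[payout] = 32·4/15 + 31·2/5 + 22·2/15 + 6·1/5
 = 128/15 + 62/5 + 44/15 + 6/5
 = 376/15
Net = 376/15 - 24 = 16/15

1.0667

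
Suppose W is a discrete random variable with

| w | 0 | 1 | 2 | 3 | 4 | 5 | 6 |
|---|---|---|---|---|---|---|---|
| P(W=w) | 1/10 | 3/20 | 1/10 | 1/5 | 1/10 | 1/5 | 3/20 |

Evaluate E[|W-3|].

1.65

E[|W-3|] = Σ |w-3|·P(W=w)
 = 3·1/10 + 2·3/20 + 1·1/10 + 0·1/5 + 1·1/10 + 2·1/5 + 3·3/20
 = 3/10 + 3/10 + 1/10 + 0 + 1/10 + 2/5 + 9/20
 = 33/20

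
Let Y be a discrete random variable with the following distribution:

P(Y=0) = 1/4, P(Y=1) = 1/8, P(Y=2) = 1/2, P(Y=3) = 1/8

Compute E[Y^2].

E[Y^2] = Σ y^2·P(Y=y)
 = 0·1/4 + 1·1/8 + 4·1/2 + 9·1/8
 = 0 + 1/8 + 2 + 9/8
 = 13/4

3.25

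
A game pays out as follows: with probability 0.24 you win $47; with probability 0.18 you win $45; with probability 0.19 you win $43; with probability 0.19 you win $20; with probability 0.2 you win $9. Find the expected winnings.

E[payout] = 47·0.24 + 45·0.18 + 43·0.19 + 20·0.19 + 9·0.2
 = 11.28 + 8.1 + 8.17 + 3.8 + 1.8
 = 33.15

33.15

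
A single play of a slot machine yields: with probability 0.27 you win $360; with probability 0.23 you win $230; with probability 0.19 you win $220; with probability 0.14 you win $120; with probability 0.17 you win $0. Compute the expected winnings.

208.7

E[payout] = 360·0.27 + 230·0.23 + 220·0.19 + 120·0.14 + 0·0.17
 = 97.2 + 52.9 + 41.8 + 16.8 + 0
 = 208.7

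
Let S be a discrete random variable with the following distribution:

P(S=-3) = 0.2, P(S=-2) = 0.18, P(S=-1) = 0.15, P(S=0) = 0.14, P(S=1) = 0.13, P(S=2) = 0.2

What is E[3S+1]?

-0.74

E[3S+1] = Σ (3s+1)·P(S=s)
 = (-8)·0.2 + (-5)·0.18 + (-2)·0.15 + 1·0.14 + 4·0.13 + 7·0.2
 = (-1.6) + (-0.9) + (-0.3) + 0.14 + 0.52 + 1.4
 = -0.74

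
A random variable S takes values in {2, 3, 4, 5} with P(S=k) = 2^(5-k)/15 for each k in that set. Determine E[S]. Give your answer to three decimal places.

2.733

E[S] = Σ s·P(S=s)
 = 2·8/15 + 3·4/15 + 4·2/15 + 5·1/15
 = 16/15 + 4/5 + 8/15 + 1/3
 = 41/15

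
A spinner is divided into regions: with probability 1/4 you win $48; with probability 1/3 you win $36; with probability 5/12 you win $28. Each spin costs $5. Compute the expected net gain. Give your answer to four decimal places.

E[payout] = 48·1/4 + 36·1/3 + 28·5/12
 = 12 + 12 + 35/3
 = 107/3
Net = 107/3 - 5 = 92/3

30.6667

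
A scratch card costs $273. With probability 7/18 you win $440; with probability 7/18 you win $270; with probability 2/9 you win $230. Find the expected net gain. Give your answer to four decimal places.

54.2222

E[payout] = 440·7/18 + 270·7/18 + 230·2/9
 = 1540/9 + 105 + 460/9
 = 2945/9
Net = 2945/9 - 273 = 488/9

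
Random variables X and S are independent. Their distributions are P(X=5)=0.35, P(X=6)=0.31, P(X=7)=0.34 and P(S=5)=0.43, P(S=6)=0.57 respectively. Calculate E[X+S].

E[X+S] = Σ_x Σ_s (x+s) · P(X=x)P(S=s)
 = 10·0.1505 + 11·0.1995 + 11·0.1333 + 12·0.1767 + 12·0.1462 + 13·0.1938
 = 1.505 + 2.1945 + 1.4663 + 2.1204 + 1.7544 + 2.5194
 = 11.56

11.56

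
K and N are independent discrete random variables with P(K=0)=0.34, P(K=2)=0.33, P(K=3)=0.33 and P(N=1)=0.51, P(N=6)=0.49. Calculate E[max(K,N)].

E[max(K,N)] = Σ_k Σ_n max(k,n) · P(K=k)P(N=n)
 = 1·0.1734 + 6·0.1666 + 2·0.1683 + 6·0.1617 + 3·0.1683 + 6·0.1617
 = 0.1734 + 0.9996 + 0.3366 + 0.9702 + 0.5049 + 0.9702
 = 3.9549

3.9549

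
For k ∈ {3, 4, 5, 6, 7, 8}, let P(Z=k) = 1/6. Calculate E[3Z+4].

20.5

E[3Z+4] = Σ (3z+4)·P(Z=z)
 = 13·1/6 + 16·1/6 + 19·1/6 + 22·1/6 + 25·1/6 + 28·1/6
 = 13/6 + 8/3 + 19/6 + 11/3 + 25/6 + 14/3
 = 41/2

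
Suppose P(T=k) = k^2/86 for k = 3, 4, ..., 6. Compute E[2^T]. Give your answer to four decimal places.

E[2^T] = Σ 2^t·P(T=t)
 = 8·9/86 + 16·8/43 + 32·25/86 + 64·18/43
 = 36/43 + 128/43 + 400/43 + 1152/43
 = 1716/43

39.9070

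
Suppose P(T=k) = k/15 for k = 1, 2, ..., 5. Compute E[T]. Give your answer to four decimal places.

3.6667

E[T] = Σ t·P(T=t)
 = 1·1/15 + 2·2/15 + 3·1/5 + 4·4/15 + 5·1/3
 = 1/15 + 4/15 + 3/5 + 16/15 + 5/3
 = 11/3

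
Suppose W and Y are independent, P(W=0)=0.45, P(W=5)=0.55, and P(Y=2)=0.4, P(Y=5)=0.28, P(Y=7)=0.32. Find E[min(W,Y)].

2.09

E[min(W,Y)] = Σ_w Σ_y min(w,y) · P(W=w)P(Y=y)
 = 0·0.18 + 0·0.126 + 0·0.144 + 2·0.22 + 5·0.154 + 5·0.176
 = 0 + 0 + 0 + 0.44 + 0.77 + 0.88
 = 2.09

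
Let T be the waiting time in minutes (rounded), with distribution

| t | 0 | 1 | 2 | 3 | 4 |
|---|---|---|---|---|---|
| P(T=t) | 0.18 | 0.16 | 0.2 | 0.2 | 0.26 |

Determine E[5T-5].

6

E[5T-5] = Σ (5t-5)·P(T=t)
 = (-5)·0.18 + 0·0.16 + 5·0.2 + 10·0.2 + 15·0.26
 = (-0.9) + 0 + 1 + 2 + 3.9
 = 6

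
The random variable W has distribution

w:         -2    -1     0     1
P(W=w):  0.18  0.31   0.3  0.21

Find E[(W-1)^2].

3.16

E[(W-1)^2] = Σ (w-1)^2·P(W=w)
 = 9·0.18 + 4·0.31 + 1·0.3 + 0·0.21
 = 1.62 + 1.24 + 0.3 + 0
 = 3.16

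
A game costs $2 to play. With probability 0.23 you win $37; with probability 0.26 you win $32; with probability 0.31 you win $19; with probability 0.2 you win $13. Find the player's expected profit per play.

E[payout] = 37·0.23 + 32·0.26 + 19·0.31 + 13·0.2
 = 8.51 + 8.32 + 5.89 + 2.6
 = 25.32
Net = 25.32 - 2 = 23.32

23.32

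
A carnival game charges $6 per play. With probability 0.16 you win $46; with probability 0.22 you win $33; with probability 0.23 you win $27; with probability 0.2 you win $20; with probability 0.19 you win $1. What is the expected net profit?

19.02

E[payout] = 46·0.16 + 33·0.22 + 27·0.23 + 20·0.2 + 1·0.19
 = 7.36 + 7.26 + 6.21 + 4 + 0.19
 = 25.02
Net = 25.02 - 6 = 19.02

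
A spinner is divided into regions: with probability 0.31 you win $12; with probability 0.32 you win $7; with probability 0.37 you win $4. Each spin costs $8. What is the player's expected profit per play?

-0.56

E[payout] = 12·0.31 + 7·0.32 + 4·0.37
 = 3.72 + 2.24 + 1.48
 = 7.44
Net = 7.44 - 8 = -0.56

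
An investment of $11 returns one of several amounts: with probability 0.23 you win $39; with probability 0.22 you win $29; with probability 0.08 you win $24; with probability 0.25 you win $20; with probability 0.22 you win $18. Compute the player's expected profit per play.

15.23

E[payout] = 39·0.23 + 29·0.22 + 24·0.08 + 20·0.25 + 18·0.22
 = 8.97 + 6.38 + 1.92 + 5 + 3.96
 = 26.23
Net = 26.23 - 11 = 15.23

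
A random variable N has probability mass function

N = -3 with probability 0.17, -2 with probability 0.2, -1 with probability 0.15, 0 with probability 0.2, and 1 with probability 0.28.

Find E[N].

-0.78

E[N] = Σ n·P(N=n)
 = (-3)·0.17 + (-2)·0.2 + (-1)·0.15 + 0·0.2 + 1·0.28
 = (-0.51) + (-0.4) + (-0.15) + 0 + 0.28
 = -0.78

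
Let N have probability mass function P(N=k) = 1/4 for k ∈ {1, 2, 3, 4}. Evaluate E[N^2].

7.5

E[N^2] = Σ n^2·P(N=n)
 = 1·1/4 + 4·1/4 + 9·1/4 + 16·1/4
 = 1/4 + 1 + 9/4 + 4
 = 15/2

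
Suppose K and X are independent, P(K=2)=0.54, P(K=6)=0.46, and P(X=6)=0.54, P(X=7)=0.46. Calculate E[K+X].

E[K+X] = Σ_k Σ_x (k+x) · P(K=k)P(X=x)
 = 8·0.2916 + 9·0.2484 + 12·0.2484 + 13·0.2116
 = 2.3328 + 2.2356 + 2.9808 + 2.7508
 = 10.3

10.3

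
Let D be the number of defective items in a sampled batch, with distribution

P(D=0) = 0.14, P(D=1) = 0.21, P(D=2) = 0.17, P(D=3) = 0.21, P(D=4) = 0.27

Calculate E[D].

2.26

E[D] = Σ d·P(D=d)
 = 0·0.14 + 1·0.21 + 2·0.17 + 3·0.21 + 4·0.27
 = 0 + 0.21 + 0.34 + 0.63 + 1.08
 = 2.26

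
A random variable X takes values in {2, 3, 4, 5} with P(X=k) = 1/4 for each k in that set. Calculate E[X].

3.5

E[X] = Σ x·P(X=x)
 = 2·1/4 + 3·1/4 + 4·1/4 + 5·1/4
 = 1/2 + 3/4 + 1 + 5/4
 = 7/2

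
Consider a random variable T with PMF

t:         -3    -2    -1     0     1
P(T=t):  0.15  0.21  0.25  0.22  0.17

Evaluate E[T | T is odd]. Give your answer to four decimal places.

-0.9298

P(T is odd) = 0.15 + 0.25 + 0.17 = 0.57.
E[T | T is odd] = [(-3)·0.15 + (-1)·0.25 + 1·0.17] / 0.57
 = -0.53 / 0.57
 = -53/57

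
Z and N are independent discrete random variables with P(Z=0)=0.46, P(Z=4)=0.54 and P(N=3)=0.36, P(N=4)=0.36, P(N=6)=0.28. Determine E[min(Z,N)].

E[min(Z,N)] = Σ_z Σ_n min(z,n) · P(Z=z)P(N=n)
 = 0·0.1656 + 0·0.1656 + 0·0.1288 + 3·0.1944 + 4·0.1944 + 4·0.1512
 = 0 + 0 + 0 + 0.5832 + 0.7776 + 0.6048
 = 1.9656

1.9656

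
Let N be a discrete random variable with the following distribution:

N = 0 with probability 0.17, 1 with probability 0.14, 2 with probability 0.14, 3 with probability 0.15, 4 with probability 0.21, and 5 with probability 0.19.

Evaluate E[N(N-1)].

E[N(N-1)] = Σ n(n-1)·P(N=n)
 = 0·0.17 + 0·0.14 + 2·0.14 + 6·0.15 + 12·0.21 + 20·0.19
 = 0 + 0 + 0.28 + 0.9 + 2.52 + 3.8
 = 7.5

7.5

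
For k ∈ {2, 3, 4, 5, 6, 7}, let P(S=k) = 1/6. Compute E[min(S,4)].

3.5

E[min(S,4)] = Σ min(s,4)·P(S=s)
 = 2·1/6 + 3·1/6 + 4·1/6 + 4·1/6 + 4·1/6 + 4·1/6
 = 1/3 + 1/2 + 2/3 + 2/3 + 2/3 + 2/3
 = 7/2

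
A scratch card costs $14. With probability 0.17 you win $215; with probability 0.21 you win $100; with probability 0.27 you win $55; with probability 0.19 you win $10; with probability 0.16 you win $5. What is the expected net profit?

E[payout] = 215·0.17 + 100·0.21 + 55·0.27 + 10·0.19 + 5·0.16
 = 36.55 + 21 + 14.85 + 1.9 + 0.8
 = 75.1
Net = 75.1 - 14 = 61.1

61.1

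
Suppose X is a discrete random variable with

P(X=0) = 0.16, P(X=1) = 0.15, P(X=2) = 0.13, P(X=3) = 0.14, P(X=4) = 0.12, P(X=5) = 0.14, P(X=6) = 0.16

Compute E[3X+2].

E[3X+2] = Σ (3x+2)·P(X=x)
 = 2·0.16 + 5·0.15 + 8·0.13 + 11·0.14 + 14·0.12 + 17·0.14 + 20·0.16
 = 0.32 + 0.75 + 1.04 + 1.54 + 1.68 + 2.38 + 3.2
 = 10.91

10.91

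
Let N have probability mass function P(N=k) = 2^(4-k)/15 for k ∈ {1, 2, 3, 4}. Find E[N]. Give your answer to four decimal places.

1.7333

E[N] = Σ n·P(N=n)
 = 1·8/15 + 2·4/15 + 3·2/15 + 4·1/15
 = 8/15 + 8/15 + 2/5 + 4/15
 = 26/15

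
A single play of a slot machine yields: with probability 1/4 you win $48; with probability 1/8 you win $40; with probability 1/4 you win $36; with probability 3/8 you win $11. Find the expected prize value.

30.125

E[payout] = 48·1/4 + 40·1/8 + 36·1/4 + 11·3/8
 = 12 + 5 + 9 + 33/8
 = 241/8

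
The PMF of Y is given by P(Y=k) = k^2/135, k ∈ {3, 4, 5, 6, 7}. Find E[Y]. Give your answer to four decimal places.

5.7407

E[Y] = Σ y·P(Y=y)
 = 3·1/15 + 4·16/135 + 5·5/27 + 6·4/15 + 7·49/135
 = 1/5 + 64/135 + 25/27 + 8/5 + 343/135
 = 155/27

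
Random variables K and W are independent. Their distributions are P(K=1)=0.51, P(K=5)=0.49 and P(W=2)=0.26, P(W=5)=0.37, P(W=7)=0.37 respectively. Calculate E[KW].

14.6816

E[KW] = Σ_k Σ_w kw · P(K=k)P(W=w)
 = 2·0.1326 + 5·0.1887 + 7·0.1887 + 10·0.1274 + 25·0.1813 + 35·0.1813
 = 0.2652 + 0.9435 + 1.3209 + 1.274 + 4.5325 + 6.3455
 = 14.6816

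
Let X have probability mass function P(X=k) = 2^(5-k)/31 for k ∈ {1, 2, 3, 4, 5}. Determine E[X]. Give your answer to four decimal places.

E[X] = Σ x·P(X=x)
 = 1·16/31 + 2·8/31 + 3·4/31 + 4·2/31 + 5·1/31
 = 16/31 + 16/31 + 12/31 + 8/31 + 5/31
 = 57/31

1.8387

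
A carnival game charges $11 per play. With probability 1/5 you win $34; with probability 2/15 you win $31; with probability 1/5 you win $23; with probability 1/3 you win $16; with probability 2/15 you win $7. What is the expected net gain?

10.8

E[payout] = 34·1/5 + 31·2/15 + 23·1/5 + 16·1/3 + 7·2/15
 = 34/5 + 62/15 + 23/5 + 16/3 + 14/15
 = 109/5
Net = 109/5 - 11 = 54/5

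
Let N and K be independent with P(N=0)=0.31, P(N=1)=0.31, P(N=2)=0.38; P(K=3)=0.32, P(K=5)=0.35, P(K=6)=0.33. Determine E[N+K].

E[N+K] = Σ_n Σ_k (n+k) · P(N=n)P(K=k)
 = 3·0.0992 + 5·0.1085 + 6·0.1023 + 4·0.0992 + 6·0.1085 + 7·0.1023 + 5·0.1216 + 7·0.133 + 8·0.1254
 = 0.2976 + 0.5425 + 0.6138 + 0.3968 + 0.651 + 0.7161 + 0.608 + 0.931 + 1.0032
 = 5.76

5.76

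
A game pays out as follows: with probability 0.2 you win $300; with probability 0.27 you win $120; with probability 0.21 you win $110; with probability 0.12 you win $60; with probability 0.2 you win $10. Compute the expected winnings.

E[payout] = 300·0.2 + 120·0.27 + 110·0.21 + 60·0.12 + 10·0.2
 = 60 + 32.4 + 23.1 + 7.2 + 2
 = 124.7

124.7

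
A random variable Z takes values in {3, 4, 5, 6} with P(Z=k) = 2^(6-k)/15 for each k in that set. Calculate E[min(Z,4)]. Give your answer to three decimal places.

E[min(Z,4)] = Σ min(z,4)·P(Z=z)
 = 3·8/15 + 4·4/15 + 4·2/15 + 4·1/15
 = 8/5 + 16/15 + 8/15 + 4/15
 = 52/15

3.467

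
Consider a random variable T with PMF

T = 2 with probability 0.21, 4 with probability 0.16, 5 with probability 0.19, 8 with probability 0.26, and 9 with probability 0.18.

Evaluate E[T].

E[T] = Σ t·P(T=t)
 = 2·0.21 + 4·0.16 + 5·0.19 + 8·0.26 + 9·0.18
 = 0.42 + 0.64 + 0.95 + 2.08 + 1.62
 = 5.71

5.71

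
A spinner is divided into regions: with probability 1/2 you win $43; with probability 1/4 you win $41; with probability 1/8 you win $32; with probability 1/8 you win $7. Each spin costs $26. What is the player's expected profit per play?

E[payout] = 43·1/2 + 41·1/4 + 32·1/8 + 7·1/8
 = 43/2 + 41/4 + 4 + 7/8
 = 293/8
Net = 293/8 - 26 = 85/8

10.625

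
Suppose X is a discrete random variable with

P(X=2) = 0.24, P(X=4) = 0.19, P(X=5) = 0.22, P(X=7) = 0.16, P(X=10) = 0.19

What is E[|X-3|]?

2.84

E[|X-3|] = Σ |x-3|·P(X=x)
 = 1·0.24 + 1·0.19 + 2·0.22 + 4·0.16 + 7·0.19
 = 0.24 + 0.19 + 0.44 + 0.64 + 1.33
 = 2.84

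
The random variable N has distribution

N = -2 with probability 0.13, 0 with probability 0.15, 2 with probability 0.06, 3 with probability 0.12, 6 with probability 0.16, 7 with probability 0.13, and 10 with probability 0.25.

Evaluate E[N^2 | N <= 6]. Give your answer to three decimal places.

P(N <= 6) = 0.13 + 0.15 + 0.06 + 0.12 + 0.16 = 0.62.
E[N^2 | N <= 6] = [4·0.13 + 0·0.15 + 4·0.06 + 9·0.12 + 36·0.16] / 0.62
 = 7.6 / 0.62
 = 380/31

12.258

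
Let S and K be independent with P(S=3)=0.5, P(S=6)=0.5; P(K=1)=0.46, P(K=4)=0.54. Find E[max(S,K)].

4.77

E[max(S,K)] = Σ_s Σ_k max(s,k) · P(S=s)P(K=k)
 = 3·0.23 + 4·0.27 + 6·0.23 + 6·0.27
 = 0.69 + 1.08 + 1.38 + 1.62
 = 4.77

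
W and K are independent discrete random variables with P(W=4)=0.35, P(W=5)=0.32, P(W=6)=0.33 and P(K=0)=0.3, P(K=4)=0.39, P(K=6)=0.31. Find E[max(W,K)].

E[max(W,K)] = Σ_w Σ_k max(w,k) · P(W=w)P(K=k)
 = 4·0.105 + 4·0.1365 + 6·0.1085 + 5·0.096 + 5·0.1248 + 6·0.0992 + 6·0.099 + 6·0.1287 + 6·0.1023
 = 0.42 + 0.546 + 0.651 + 0.48 + 0.624 + 0.5952 + 0.594 + 0.7722 + 0.6138
 = 5.2962

5.2962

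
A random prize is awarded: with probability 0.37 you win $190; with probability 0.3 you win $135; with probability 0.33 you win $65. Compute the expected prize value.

E[payout] = 190·0.37 + 135·0.3 + 65·0.33
 = 70.3 + 40.5 + 21.45
 = 132.25

132.25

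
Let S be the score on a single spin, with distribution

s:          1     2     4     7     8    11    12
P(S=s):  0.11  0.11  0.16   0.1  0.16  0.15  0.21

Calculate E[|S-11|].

4.3

E[|S-11|] = Σ |s-11|·P(S=s)
 = 10·0.11 + 9·0.11 + 7·0.16 + 4·0.1 + 3·0.16 + 0·0.15 + 1·0.21
 = 1.1 + 0.99 + 1.12 + 0.4 + 0.48 + 0 + 0.21
 = 4.3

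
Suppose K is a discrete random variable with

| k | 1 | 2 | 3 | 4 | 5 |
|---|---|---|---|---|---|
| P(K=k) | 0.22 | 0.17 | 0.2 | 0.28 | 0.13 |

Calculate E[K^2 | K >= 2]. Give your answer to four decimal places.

13.0897

P(K >= 2) = 0.17 + 0.2 + 0.28 + 0.13 = 0.78.
E[K^2 | K >= 2] = [4·0.17 + 9·0.2 + 16·0.28 + 25·0.13] / 0.78
 = 10.21 / 0.78
 = 1021/78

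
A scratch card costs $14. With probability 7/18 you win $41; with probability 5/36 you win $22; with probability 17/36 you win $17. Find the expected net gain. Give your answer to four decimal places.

13.0278

E[payout] = 41·7/18 + 22·5/36 + 17·17/36
 = 287/18 + 55/18 + 289/36
 = 973/36
Net = 973/36 - 14 = 469/36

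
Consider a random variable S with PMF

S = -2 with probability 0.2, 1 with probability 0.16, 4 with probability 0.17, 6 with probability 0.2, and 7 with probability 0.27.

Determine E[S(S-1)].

20.58

E[S(S-1)] = Σ s(s-1)·P(S=s)
 = 6·0.2 + 0·0.16 + 12·0.17 + 30·0.2 + 42·0.27
 = 1.2 + 0 + 2.04 + 6 + 11.34
 = 20.58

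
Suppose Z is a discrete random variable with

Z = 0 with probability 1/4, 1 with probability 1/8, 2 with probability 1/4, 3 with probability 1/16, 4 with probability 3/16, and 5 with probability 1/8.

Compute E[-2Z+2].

-2.375

E[-2Z+2] = Σ (-2z+2)·P(Z=z)
 = 2·1/4 + 0·1/8 + (-2)·1/4 + (-4)·1/16 + (-6)·3/16 + (-8)·1/8
 = 1/2 + 0 + (-1/2) + (-1/4) + (-9/8) + (-1)
 = -19/8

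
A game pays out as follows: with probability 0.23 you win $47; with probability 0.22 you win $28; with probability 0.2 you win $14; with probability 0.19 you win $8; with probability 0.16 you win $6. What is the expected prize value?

E[payout] = 47·0.23 + 28·0.22 + 14·0.2 + 8·0.19 + 6·0.16
 = 10.81 + 6.16 + 2.8 + 1.52 + 0.96
 = 22.25

22.25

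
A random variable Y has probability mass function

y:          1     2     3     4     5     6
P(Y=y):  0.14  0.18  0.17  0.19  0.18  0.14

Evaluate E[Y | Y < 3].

P(Y < 3) = 0.14 + 0.18 = 0.32.
E[Y | Y < 3] = [1·0.14 + 2·0.18] / 0.32
 = 0.5 / 0.32
 = 25/16

1.5625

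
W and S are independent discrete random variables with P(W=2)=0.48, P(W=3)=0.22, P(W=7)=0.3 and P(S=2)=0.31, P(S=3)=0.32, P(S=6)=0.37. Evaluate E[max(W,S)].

4.8282

E[max(W,S)] = Σ_w Σ_s max(w,s) · P(W=w)P(S=s)
 = 2·0.1488 + 3·0.1536 + 6·0.1776 + 3·0.0682 + 3·0.0704 + 6·0.0814 + 7·0.093 + 7·0.096 + 7·0.111
 = 0.2976 + 0.4608 + 1.0656 + 0.2046 + 0.2112 + 0.4884 + 0.651 + 0.672 + 0.777
 = 4.8282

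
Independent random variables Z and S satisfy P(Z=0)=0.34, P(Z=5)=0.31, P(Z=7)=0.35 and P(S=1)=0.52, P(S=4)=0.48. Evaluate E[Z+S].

E[Z+S] = Σ_z Σ_s (z+s) · P(Z=z)P(S=s)
 = 1·0.1768 + 4·0.1632 + 6·0.1612 + 9·0.1488 + 8·0.182 + 11·0.168
 = 0.1768 + 0.6528 + 0.9672 + 1.3392 + 1.456 + 1.848
 = 6.44

6.44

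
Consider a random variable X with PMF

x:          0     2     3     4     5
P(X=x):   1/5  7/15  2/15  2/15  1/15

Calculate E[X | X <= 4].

P(X <= 4) = 1/5 + 7/15 + 2/15 + 2/15 = 14/15.
E[X | X <= 4] = [0·1/5 + 2·7/15 + 3·2/15 + 4·2/15] / (14/15)
 = 28/15 / (14/15)
 = 2

2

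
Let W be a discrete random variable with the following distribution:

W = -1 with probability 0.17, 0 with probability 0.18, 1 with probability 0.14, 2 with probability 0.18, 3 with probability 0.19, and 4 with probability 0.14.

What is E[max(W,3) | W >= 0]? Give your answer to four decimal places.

P(W >= 0) = 0.18 + 0.14 + 0.18 + 0.19 + 0.14 = 0.83.
E[max(W,3) | W >= 0] = [3·0.18 + 3·0.14 + 3·0.18 + 3·0.19 + 4·0.14] / 0.83
 = 2.63 / 0.83
 = 263/83

3.1687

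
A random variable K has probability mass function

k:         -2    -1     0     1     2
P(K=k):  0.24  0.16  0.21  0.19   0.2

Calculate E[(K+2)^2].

5.91

E[(K+2)^2] = Σ (k+2)^2·P(K=k)
 = 0·0.24 + 1·0.16 + 4·0.21 + 9·0.19 + 16·0.2
 = 0 + 0.16 + 0.84 + 1.71 + 3.2
 = 5.91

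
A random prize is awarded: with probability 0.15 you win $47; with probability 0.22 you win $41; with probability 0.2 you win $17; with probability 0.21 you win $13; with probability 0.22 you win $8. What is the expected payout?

E[payout] = 47·0.15 + 41·0.22 + 17·0.2 + 13·0.21 + 8·0.22
 = 7.05 + 9.02 + 3.4 + 2.73 + 1.76
 = 23.96

23.96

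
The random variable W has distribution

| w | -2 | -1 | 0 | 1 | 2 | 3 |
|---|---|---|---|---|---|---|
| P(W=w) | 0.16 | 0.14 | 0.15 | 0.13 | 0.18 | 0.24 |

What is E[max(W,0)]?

E[max(W,0)] = Σ max(w,0)·P(W=w)
 = 0·0.16 + 0·0.14 + 0·0.15 + 1·0.13 + 2·0.18 + 3·0.24
 = 0 + 0 + 0 + 0.13 + 0.36 + 0.72
 = 1.21

1.21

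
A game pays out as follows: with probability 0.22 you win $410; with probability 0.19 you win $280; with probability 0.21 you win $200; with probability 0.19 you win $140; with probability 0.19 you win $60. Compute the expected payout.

E[payout] = 410·0.22 + 280·0.19 + 200·0.21 + 140·0.19 + 60·0.19
 = 90.2 + 53.2 + 42 + 26.6 + 11.4
 = 223.4

223.4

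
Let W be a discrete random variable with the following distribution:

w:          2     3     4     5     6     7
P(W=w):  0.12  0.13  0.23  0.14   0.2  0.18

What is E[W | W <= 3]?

2.52

P(W <= 3) = 0.12 + 0.13 = 0.25.
E[W | W <= 3] = [2·0.12 + 3·0.13] / 0.25
 = 0.63 / 0.25
 = 63/25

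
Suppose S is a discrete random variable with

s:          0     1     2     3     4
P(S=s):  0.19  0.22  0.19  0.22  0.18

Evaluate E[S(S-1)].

E[S(S-1)] = Σ s(s-1)·P(S=s)
 = 0·0.19 + 0·0.22 + 2·0.19 + 6·0.22 + 12·0.18
 = 0 + 0 + 0.38 + 1.32 + 2.16
 = 3.86

3.86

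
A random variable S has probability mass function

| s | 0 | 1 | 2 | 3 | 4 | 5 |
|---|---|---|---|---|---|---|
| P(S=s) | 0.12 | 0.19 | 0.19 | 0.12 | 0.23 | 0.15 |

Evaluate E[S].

2.6

E[S] = Σ s·P(S=s)
 = 0·0.12 + 1·0.19 + 2·0.19 + 3·0.12 + 4·0.23 + 5·0.15
 = 0 + 0.19 + 0.38 + 0.36 + 0.92 + 0.75
 = 2.6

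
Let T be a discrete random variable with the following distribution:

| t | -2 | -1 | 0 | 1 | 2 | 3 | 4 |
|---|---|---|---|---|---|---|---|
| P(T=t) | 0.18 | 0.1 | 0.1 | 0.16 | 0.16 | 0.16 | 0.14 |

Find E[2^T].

4.675

E[2^T] = Σ 2^t·P(T=t)
 = 0.25·0.18 + 0.5·0.1 + 1·0.1 + 2·0.16 + 4·0.16 + 8·0.16 + 16·0.14
 = 0.045 + 0.05 + 0.1 + 0.32 + 0.64 + 1.28 + 2.24
 = 4.675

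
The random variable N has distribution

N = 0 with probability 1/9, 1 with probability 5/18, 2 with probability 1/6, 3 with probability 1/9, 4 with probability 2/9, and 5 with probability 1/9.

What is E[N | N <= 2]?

1.1

P(N <= 2) = 1/9 + 5/18 + 1/6 = 5/9.
E[N | N <= 2] = [0·1/9 + 1·5/18 + 2·1/6] / (5/9)
 = 11/18 / (5/9)
 = 11/10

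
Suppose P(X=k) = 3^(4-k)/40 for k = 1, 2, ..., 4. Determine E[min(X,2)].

1.325

E[min(X,2)] = Σ min(x,2)·P(X=x)
 = 1·27/40 + 2·9/40 + 2·3/40 + 2·1/40
 = 27/40 + 9/20 + 3/20 + 1/20
 = 53/40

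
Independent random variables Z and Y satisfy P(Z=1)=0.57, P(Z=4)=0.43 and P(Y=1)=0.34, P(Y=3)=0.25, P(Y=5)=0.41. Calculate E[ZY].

E[ZY] = Σ_z Σ_y zy · P(Z=z)P(Y=y)
 = 1·0.1938 + 3·0.1425 + 5·0.2337 + 4·0.1462 + 12·0.1075 + 20·0.1763
 = 0.1938 + 0.4275 + 1.1685 + 0.5848 + 1.29 + 3.526
 = 7.1906

7.1906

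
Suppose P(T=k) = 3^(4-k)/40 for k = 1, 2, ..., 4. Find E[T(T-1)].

1.2

E[T(T-1)] = Σ t(t-1)·P(T=t)
 = 0·27/40 + 2·9/40 + 6·3/40 + 12·1/40
 = 0 + 9/20 + 9/20 + 3/10
 = 6/5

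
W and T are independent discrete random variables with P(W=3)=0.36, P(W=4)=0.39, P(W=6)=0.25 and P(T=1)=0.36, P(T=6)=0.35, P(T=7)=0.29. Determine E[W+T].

8.63

E[W+T] = Σ_w Σ_t (w+t) · P(W=w)P(T=t)
 = 4·0.1296 + 9·0.126 + 10·0.1044 + 5·0.1404 + 10·0.1365 + 11·0.1131 + 7·0.09 + 12·0.0875 + 13·0.0725
 = 0.5184 + 1.134 + 1.044 + 0.702 + 1.365 + 1.2441 + 0.63 + 1.05 + 0.9425
 = 8.63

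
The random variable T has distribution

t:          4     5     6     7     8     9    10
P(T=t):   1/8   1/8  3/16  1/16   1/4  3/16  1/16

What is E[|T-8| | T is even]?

1.6

P(T is even) = 1/8 + 3/16 + 1/4 + 1/16 = 5/8.
E[|T-8| | T is even] = [4·1/8 + 2·3/16 + 0·1/4 + 2·1/16] / (5/8)
 = 1 / (5/8)
 = 8/5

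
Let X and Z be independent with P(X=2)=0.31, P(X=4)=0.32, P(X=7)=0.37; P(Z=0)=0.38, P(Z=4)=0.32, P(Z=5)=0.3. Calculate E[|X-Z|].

E[|X-Z|] = Σ_x Σ_z |x-z| · P(X=x)P(Z=z)
 = 2·0.1178 + 2·0.0992 + 3·0.093 + 4·0.1216 + 0·0.1024 + 1·0.096 + 7·0.1406 + 3·0.1184 + 2·0.111
 = 0.2356 + 0.1984 + 0.279 + 0.4864 + 0 + 0.096 + 0.9842 + 0.3552 + 0.222
 = 2.8568

2.8568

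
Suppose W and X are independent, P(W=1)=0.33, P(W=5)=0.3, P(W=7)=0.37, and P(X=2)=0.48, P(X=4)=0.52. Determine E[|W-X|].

2.7264

E[|W-X|] = Σ_w Σ_x |w-x| · P(W=w)P(X=x)
 = 1·0.1584 + 3·0.1716 + 3·0.144 + 1·0.156 + 5·0.1776 + 3·0.1924
 = 0.1584 + 0.5148 + 0.432 + 0.156 + 0.888 + 0.5772
 = 2.7264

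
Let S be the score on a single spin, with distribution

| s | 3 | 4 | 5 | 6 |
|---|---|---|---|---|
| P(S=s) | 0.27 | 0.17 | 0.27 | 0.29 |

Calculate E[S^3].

E[S^3] = Σ s^3·P(S=s)
 = 27·0.27 + 64·0.17 + 125·0.27 + 216·0.29
 = 7.29 + 10.88 + 33.75 + 62.64
 = 114.56

114.56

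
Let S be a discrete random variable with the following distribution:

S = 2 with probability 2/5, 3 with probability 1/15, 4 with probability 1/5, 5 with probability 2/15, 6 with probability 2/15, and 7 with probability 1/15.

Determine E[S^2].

E[S^2] = Σ s^2·P(S=s)
 = 4·2/5 + 9·1/15 + 16·1/5 + 25·2/15 + 36·2/15 + 49·1/15
 = 8/5 + 3/5 + 16/5 + 10/3 + 24/5 + 49/15
 = 84/5

16.8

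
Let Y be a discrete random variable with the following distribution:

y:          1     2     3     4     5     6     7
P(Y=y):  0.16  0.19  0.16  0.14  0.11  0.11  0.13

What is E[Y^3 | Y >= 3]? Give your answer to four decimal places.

P(Y >= 3) = 0.16 + 0.14 + 0.11 + 0.11 + 0.13 = 0.65.
E[Y^3 | Y >= 3] = [27·0.16 + 64·0.14 + 125·0.11 + 216·0.11 + 343·0.13] / 0.65
 = 95.38 / 0.65
 = 9538/65

146.7385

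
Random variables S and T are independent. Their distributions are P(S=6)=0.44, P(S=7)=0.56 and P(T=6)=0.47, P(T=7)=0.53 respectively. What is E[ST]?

E[ST] = Σ_s Σ_t st · P(S=s)P(T=t)
 = 36·0.2068 + 42·0.2332 + 42·0.2632 + 49·0.2968
 = 7.4448 + 9.7944 + 11.0544 + 14.5432
 = 42.8368

42.8368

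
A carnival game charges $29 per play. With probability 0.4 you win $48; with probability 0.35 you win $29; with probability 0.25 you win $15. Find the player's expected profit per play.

E[payout] = 48·0.4 + 29·0.35 + 15·0.25
 = 19.2 + 10.15 + 3.75
 = 33.1
Net = 33.1 - 29 = 4.1

4.1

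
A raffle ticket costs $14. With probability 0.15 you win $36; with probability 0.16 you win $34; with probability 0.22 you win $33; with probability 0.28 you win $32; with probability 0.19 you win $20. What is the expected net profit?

E[payout] = 36·0.15 + 34·0.16 + 33·0.22 + 32·0.28 + 20·0.19
 = 5.4 + 5.44 + 7.26 + 8.96 + 3.8
 = 30.86
Net = 30.86 - 14 = 16.86

16.86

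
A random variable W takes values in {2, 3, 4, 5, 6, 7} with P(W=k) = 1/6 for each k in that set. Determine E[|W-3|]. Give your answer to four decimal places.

E[|W-3|] = Σ |w-3|·P(W=w)
 = 1·1/6 + 0·1/6 + 1·1/6 + 2·1/6 + 3·1/6 + 4·1/6
 = 1/6 + 0 + 1/6 + 1/3 + 1/2 + 2/3
 = 11/6

1.8333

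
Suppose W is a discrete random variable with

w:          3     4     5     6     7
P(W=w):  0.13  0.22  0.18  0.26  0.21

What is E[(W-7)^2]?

E[(W-7)^2] = Σ (w-7)^2·P(W=w)
 = 16·0.13 + 9·0.22 + 4·0.18 + 1·0.26 + 0·0.21
 = 2.08 + 1.98 + 0.72 + 0.26 + 0
 = 5.04

5.04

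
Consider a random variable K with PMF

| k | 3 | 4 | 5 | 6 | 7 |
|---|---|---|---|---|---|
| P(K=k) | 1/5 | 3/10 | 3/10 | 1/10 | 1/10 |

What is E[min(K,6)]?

4.5

E[min(K,6)] = Σ min(k,6)·P(K=k)
 = 3·1/5 + 4·3/10 + 5·3/10 + 6·1/10 + 6·1/10
 = 3/5 + 6/5 + 3/2 + 3/5 + 3/5
 = 9/2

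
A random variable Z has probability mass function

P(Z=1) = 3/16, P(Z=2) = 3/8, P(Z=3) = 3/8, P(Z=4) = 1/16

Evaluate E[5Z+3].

E[5Z+3] = Σ (5z+3)·P(Z=z)
 = 8·3/16 + 13·3/8 + 18·3/8 + 23·1/16
 = 3/2 + 39/8 + 27/4 + 23/16
 = 233/16

14.5625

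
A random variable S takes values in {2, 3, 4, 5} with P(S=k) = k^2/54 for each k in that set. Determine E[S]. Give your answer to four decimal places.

4.1481

E[S] = Σ s·P(S=s)
 = 2·2/27 + 3·1/6 + 4·8/27 + 5·25/54
 = 4/27 + 1/2 + 32/27 + 125/54
 = 112/27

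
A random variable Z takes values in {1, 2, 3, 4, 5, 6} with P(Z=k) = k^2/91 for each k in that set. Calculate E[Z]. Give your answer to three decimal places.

4.846

E[Z] = Σ z·P(Z=z)
 = 1·1/91 + 2·4/91 + 3·9/91 + 4·16/91 + 5·25/91 + 6·36/91
 = 1/91 + 8/91 + 27/91 + 64/91 + 125/91 + 216/91
 = 63/13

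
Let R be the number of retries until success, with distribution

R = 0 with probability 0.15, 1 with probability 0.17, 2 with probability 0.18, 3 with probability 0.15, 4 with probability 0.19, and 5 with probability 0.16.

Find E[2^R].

10.57

E[2^R] = Σ 2^r·P(R=r)
 = 1·0.15 + 2·0.17 + 4·0.18 + 8·0.15 + 16·0.19 + 32·0.16
 = 0.15 + 0.34 + 0.72 + 1.2 + 3.04 + 5.12
 = 10.57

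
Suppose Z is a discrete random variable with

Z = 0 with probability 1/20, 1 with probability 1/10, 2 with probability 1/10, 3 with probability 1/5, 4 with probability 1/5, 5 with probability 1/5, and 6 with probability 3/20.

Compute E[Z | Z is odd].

3.4

P(Z is odd) = 1/10 + 1/5 + 1/5 = 1/2.
E[Z | Z is odd] = [1·1/10 + 3·1/5 + 5·1/5] / (1/2)
 = 17/10 / (1/2)
 = 17/5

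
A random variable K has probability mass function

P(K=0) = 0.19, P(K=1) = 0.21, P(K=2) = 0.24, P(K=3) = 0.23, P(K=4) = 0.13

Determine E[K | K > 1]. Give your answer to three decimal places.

P(K > 1) = 0.24 + 0.23 + 0.13 = 0.6.
E[K | K > 1] = [2·0.24 + 3·0.23 + 4·0.13] / 0.6
 = 1.69 / 0.6
 = 169/60

2.817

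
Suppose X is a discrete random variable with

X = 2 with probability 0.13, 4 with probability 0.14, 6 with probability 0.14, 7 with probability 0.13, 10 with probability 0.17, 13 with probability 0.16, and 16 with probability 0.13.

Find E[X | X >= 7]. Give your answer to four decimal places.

11.4746

P(X >= 7) = 0.13 + 0.17 + 0.16 + 0.13 = 0.59.
E[X | X >= 7] = [7·0.13 + 10·0.17 + 13·0.16 + 16·0.13] / 0.59
 = 6.77 / 0.59
 = 677/59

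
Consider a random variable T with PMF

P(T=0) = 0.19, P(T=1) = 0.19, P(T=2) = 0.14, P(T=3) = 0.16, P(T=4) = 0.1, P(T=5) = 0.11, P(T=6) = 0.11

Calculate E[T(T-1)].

7.94

E[T(T-1)] = Σ t(t-1)·P(T=t)
 = 0·0.19 + 0·0.19 + 2·0.14 + 6·0.16 + 12·0.1 + 20·0.11 + 30·0.11
 = 0 + 0 + 0.28 + 0.96 + 1.2 + 2.2 + 3.3
 = 7.94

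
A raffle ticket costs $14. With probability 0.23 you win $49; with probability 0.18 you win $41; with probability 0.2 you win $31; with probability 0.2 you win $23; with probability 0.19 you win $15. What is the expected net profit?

E[payout] = 49·0.23 + 41·0.18 + 31·0.2 + 23·0.2 + 15·0.19
 = 11.27 + 7.38 + 6.2 + 4.6 + 2.85
 = 32.3
Net = 32.3 - 14 = 18.3

18.3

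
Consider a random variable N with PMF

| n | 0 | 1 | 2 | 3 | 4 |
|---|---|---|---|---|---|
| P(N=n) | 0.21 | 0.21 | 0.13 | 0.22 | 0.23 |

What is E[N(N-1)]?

E[N(N-1)] = Σ n(n-1)·P(N=n)
 = 0·0.21 + 0·0.21 + 2·0.13 + 6·0.22 + 12·0.23
 = 0 + 0 + 0.26 + 1.32 + 2.76
 = 4.34

4.34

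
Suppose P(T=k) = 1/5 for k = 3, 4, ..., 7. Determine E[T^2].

27

E[T^2] = Σ t^2·P(T=t)
 = 9·1/5 + 16·1/5 + 25·1/5 + 36·1/5 + 49·1/5
 = 9/5 + 16/5 + 5 + 36/5 + 49/5
 = 27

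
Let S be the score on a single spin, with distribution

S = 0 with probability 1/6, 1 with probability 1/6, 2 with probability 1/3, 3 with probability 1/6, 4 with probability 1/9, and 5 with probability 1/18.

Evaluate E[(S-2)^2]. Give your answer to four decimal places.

1.9444

E[(S-2)^2] = Σ (s-2)^2·P(S=s)
 = 4·1/6 + 1·1/6 + 0·1/3 + 1·1/6 + 4·1/9 + 9·1/18
 = 2/3 + 1/6 + 0 + 1/6 + 4/9 + 1/2
 = 35/18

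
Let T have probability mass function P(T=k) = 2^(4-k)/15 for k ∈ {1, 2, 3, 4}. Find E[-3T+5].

E[-3T+5] = Σ (-3t+5)·P(T=t)
 = 2·8/15 + (-1)·4/15 + (-4)·2/15 + (-7)·1/15
 = 16/15 + (-4/15) + (-8/15) + (-7/15)
 = -1/5

-0.2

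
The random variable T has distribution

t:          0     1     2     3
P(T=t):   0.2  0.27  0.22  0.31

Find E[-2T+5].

1.72

E[-2T+5] = Σ (-2t+5)·P(T=t)
 = 5·0.2 + 3·0.27 + 1·0.22 + (-1)·0.31
 = 1 + 0.81 + 0.22 + (-0.31)
 = 1.72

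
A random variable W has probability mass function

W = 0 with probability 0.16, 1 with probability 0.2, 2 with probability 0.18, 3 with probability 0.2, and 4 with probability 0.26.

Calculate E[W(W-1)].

4.68

E[W(W-1)] = Σ w(w-1)·P(W=w)
 = 0·0.16 + 0·0.2 + 2·0.18 + 6·0.2 + 12·0.26
 = 0 + 0 + 0.36 + 1.2 + 3.12
 = 4.68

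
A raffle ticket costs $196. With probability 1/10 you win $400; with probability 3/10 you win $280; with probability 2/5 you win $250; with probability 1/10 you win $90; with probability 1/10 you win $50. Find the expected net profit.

42

E[payout] = 400·1/10 + 280·3/10 + 250·2/5 + 90·1/10 + 50·1/10
 = 40 + 84 + 100 + 9 + 5
 = 238
Net = 238 - 196 = 42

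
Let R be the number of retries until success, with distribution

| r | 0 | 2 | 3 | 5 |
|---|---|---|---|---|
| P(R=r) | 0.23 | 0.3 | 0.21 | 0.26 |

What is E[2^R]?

E[2^R] = Σ 2^r·P(R=r)
 = 1·0.23 + 4·0.3 + 8·0.21 + 32·0.26
 = 0.23 + 1.2 + 1.68 + 8.32
 = 11.43

11.43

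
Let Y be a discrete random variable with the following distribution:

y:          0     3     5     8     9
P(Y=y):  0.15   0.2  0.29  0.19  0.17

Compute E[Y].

5.1

E[Y] = Σ y·P(Y=y)
 = 0·0.15 + 3·0.2 + 5·0.29 + 8·0.19 + 9·0.17
 = 0 + 0.6 + 1.45 + 1.52 + 1.53
 = 5.1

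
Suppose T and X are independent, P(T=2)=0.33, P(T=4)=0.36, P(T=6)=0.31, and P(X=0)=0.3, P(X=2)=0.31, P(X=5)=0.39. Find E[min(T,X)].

E[min(T,X)] = Σ_t Σ_x min(t,x) · P(T=t)P(X=x)
 = 0·0.099 + 2·0.1023 + 2·0.1287 + 0·0.108 + 2·0.1116 + 4·0.1404 + 0·0.093 + 2·0.0961 + 5·0.1209
 = 0 + 0.2046 + 0.2574 + 0 + 0.2232 + 0.5616 + 0 + 0.1922 + 0.6045
 = 2.0435

2.0435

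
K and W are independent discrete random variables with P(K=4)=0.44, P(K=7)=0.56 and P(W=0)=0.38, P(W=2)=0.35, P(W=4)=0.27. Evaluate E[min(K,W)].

E[min(K,W)] = Σ_k Σ_w min(k,w) · P(K=k)P(W=w)
 = 0·0.1672 + 2·0.154 + 4·0.1188 + 0·0.2128 + 2·0.196 + 4·0.1512
 = 0 + 0.308 + 0.4752 + 0 + 0.392 + 0.6048
 = 1.78

1.78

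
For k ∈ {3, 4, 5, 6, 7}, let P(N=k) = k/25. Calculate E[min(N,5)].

4.6

E[min(N,5)] = Σ min(n,5)·P(N=n)
 = 3·3/25 + 4·4/25 + 5·1/5 + 5·6/25 + 5·7/25
 = 9/25 + 16/25 + 1 + 6/5 + 7/5
 = 23/5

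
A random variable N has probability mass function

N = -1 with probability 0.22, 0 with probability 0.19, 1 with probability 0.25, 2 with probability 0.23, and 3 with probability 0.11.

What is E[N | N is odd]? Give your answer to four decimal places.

0.6207

P(N is odd) = 0.22 + 0.25 + 0.11 = 0.58.
E[N | N is odd] = [(-1)·0.22 + 1·0.25 + 3·0.11] / 0.58
 = 0.36 / 0.58
 = 18/29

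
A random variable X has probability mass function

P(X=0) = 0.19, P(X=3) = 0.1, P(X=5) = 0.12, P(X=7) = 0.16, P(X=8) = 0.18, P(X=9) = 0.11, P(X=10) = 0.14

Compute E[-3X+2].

-15.55

E[-3X+2] = Σ (-3x+2)·P(X=x)
 = 2·0.19 + (-7)·0.1 + (-13)·0.12 + (-19)·0.16 + (-22)·0.18 + (-25)·0.11 + (-28)·0.14
 = 0.38 + (-0.7) + (-1.56) + (-3.04) + (-3.96) + (-2.75) + (-3.92)
 = -15.55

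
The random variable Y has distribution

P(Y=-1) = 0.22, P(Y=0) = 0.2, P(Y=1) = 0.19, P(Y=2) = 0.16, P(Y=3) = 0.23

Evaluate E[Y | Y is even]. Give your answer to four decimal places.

0.8889

P(Y is even) = 0.2 + 0.16 = 0.36.
E[Y | Y is even] = [0·0.2 + 2·0.16] / 0.36
 = 0.32 / 0.36
 = 8/9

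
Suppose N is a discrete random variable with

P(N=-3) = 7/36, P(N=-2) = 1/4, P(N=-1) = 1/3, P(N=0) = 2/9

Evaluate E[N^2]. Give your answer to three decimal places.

3.083

E[N^2] = Σ n^2·P(N=n)
 = 9·7/36 + 4·1/4 + 1·1/3 + 0·2/9
 = 7/4 + 1 + 1/3 + 0
 = 37/12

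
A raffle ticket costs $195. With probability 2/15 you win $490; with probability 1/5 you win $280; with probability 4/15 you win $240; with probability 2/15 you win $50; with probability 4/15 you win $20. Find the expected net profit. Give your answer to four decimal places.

2.3333

E[payout] = 490·2/15 + 280·1/5 + 240·4/15 + 50·2/15 + 20·4/15
 = 196/3 + 56 + 64 + 20/3 + 16/3
 = 592/3
Net = 592/3 - 195 = 7/3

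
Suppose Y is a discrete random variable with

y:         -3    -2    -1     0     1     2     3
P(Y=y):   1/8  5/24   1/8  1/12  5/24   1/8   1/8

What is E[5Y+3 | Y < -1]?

-8.875

P(Y < -1) = 1/8 + 5/24 = 1/3.
E[5Y+3 | Y < -1] = [(-12)·1/8 + (-7)·5/24] / (1/3)
 = -71/24 / (1/3)
 = -71/8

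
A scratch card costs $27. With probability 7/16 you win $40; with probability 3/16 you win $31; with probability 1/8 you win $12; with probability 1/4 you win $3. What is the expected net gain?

E[payout] = 40·7/16 + 31·3/16 + 12·1/8 + 3·1/4
 = 35/2 + 93/16 + 3/2 + 3/4
 = 409/16
Net = 409/16 - 27 = -23/16

-1.4375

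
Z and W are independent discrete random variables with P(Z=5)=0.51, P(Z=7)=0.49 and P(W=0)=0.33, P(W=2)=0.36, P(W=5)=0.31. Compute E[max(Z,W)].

E[max(Z,W)] = Σ_z Σ_w max(z,w) · P(Z=z)P(W=w)
 = 5·0.1683 + 5·0.1836 + 5·0.1581 + 7·0.1617 + 7·0.1764 + 7·0.1519
 = 0.8415 + 0.918 + 0.7905 + 1.1319 + 1.2348 + 1.0633
 = 5.98

5.98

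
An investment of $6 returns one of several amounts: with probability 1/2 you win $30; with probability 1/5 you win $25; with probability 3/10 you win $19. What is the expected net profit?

E[payout] = 30·1/2 + 25·1/5 + 19·3/10
 = 15 + 5 + 57/10
 = 257/10
Net = 257/10 - 6 = 197/10

19.7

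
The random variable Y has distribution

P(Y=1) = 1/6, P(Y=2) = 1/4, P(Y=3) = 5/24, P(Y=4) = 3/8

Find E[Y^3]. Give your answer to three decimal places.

31.792

E[Y^3] = Σ y^3·P(Y=y)
 = 1·1/6 + 8·1/4 + 27·5/24 + 64·3/8
 = 1/6 + 2 + 45/8 + 24
 = 763/24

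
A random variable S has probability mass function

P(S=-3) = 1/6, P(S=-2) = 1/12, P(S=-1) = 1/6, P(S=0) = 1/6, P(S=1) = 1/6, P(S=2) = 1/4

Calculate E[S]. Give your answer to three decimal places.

-0.167

E[S] = Σ s·P(S=s)
 = (-3)·1/6 + (-2)·1/12 + (-1)·1/6 + 0·1/6 + 1·1/6 + 2·1/4
 = (-1/2) + (-1/6) + (-1/6) + 0 + 1/6 + 1/2
 = -1/6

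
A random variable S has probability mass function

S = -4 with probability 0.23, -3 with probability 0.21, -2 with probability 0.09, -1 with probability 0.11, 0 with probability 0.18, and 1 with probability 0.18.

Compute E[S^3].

-21.04

E[S^3] = Σ s^3·P(S=s)
 = (-64)·0.23 + (-27)·0.21 + (-8)·0.09 + (-1)·0.11 + 0·0.18 + 1·0.18
 = (-14.72) + (-5.67) + (-0.72) + (-0.11) + 0 + 0.18
 = -21.04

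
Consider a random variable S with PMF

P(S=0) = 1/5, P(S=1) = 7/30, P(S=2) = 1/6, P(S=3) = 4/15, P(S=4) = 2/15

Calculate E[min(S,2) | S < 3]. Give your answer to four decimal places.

0.9444

P(S < 3) = 1/5 + 7/30 + 1/6 = 3/5.
E[min(S,2) | S < 3] = [0·1/5 + 1·7/30 + 2·1/6] / (3/5)
 = 17/30 / (3/5)
 = 17/18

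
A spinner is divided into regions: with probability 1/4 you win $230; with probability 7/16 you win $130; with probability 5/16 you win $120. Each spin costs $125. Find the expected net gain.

E[payout] = 230·1/4 + 130·7/16 + 120·5/16
 = 115/2 + 455/8 + 75/2
 = 1215/8
Net = 1215/8 - 125 = 215/8

26.875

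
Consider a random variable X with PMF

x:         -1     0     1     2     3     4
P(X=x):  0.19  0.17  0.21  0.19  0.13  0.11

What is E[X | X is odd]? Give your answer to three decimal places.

0.774

P(X is odd) = 0.19 + 0.21 + 0.13 = 0.53.
E[X | X is odd] = [(-1)·0.19 + 1·0.21 + 3·0.13] / 0.53
 = 0.41 / 0.53
 = 41/53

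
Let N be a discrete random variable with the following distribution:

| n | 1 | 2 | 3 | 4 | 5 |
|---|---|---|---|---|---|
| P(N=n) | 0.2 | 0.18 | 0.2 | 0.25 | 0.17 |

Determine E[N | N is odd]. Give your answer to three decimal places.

P(N is odd) = 0.2 + 0.2 + 0.17 = 0.57.
E[N | N is odd] = [1·0.2 + 3·0.2 + 5·0.17] / 0.57
 = 1.65 / 0.57
 = 55/19

2.895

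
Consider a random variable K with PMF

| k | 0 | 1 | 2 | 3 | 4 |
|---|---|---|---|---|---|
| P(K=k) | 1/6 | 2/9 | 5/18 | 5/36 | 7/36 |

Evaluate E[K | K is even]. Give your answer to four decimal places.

2.0870

P(K is even) = 1/6 + 5/18 + 7/36 = 23/36.
E[K | K is even] = [0·1/6 + 2·5/18 + 4·7/36] / (23/36)
 = 4/3 / (23/36)
 = 48/23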